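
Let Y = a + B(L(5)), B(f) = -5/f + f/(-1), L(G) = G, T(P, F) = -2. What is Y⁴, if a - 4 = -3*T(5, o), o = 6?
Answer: 256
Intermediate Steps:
B(f) = -f - 5/f (B(f) = -5/f + f*(-1) = -5/f - f = -f - 5/f)
a = 10 (a = 4 - 3*(-2) = 4 + 6 = 10)
Y = 4 (Y = 10 + (-1*5 - 5/5) = 10 + (-5 - 5*⅕) = 10 + (-5 - 1) = 10 - 6 = 4)
Y⁴ = 4⁴ = 256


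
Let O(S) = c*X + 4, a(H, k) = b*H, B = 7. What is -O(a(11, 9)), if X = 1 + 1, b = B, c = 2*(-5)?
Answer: 16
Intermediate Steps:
c = -10
b = 7
a(H, k) = 7*H
X = 2
O(S) = -16 (O(S) = -10*2 + 4 = -20 + 4 = -16)
-O(a(11, 9)) = -1*(-16) = 16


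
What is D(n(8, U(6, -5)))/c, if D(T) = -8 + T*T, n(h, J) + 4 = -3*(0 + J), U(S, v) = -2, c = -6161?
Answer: 4/6161 ≈ 0.00064925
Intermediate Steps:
n(h, J) = -4 - 3*J (n(h, J) = -4 - 3*(0 + J) = -4 - 3*J)
D(T) = -8 + T**2
D(n(8, U(6, -5)))/c = (-8 + (-4 - 3*(-2))**2)/(-6161) = (-8 + (-4 + 6)**2)*(-1/6161) = (-8 + 2**2)*(-1/6161) = (-8 + 4)*(-1/6161) = -4*(-1/6161) = 4/6161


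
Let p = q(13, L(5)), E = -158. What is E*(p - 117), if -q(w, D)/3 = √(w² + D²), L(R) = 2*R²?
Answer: 18486 + 474*√2669 ≈ 42974.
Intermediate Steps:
q(w, D) = -3*√(D² + w²) (q(w, D) = -3*√(w² + D²) = -3*√(D² + w²))
p = -3*√2669 (p = -3*√((2*5²)² + 13²) = -3*√((2*25)² + 169) = -3*√(50² + 169) = -3*√(2500 + 169) = -3*√2669 ≈ -154.99)
E*(p - 117) = -158*(-3*√2669 - 117) = -158*(-117 - 3*√2669) = 18486 + 474*√2669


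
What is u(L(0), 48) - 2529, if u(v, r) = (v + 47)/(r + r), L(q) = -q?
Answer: -242737/96 ≈ -2528.5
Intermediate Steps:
u(v, r) = (47 + v)/(2*r) (u(v, r) = (47 + v)/((2*r)) = (47 + v)*(1/(2*r)) = (47 + v)/(2*r))
u(L(0), 48) - 2529 = (1/2)*(47 - 1*0)/48 - 2529 = (1/2)*(1/48)*(47 + 0) - 2529 = (1/2)*(1/48)*47 - 2529 = 47/96 - 2529 = -242737/96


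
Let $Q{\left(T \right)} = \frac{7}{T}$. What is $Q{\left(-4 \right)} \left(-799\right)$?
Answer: $\frac{5593}{4} \approx 1398.3$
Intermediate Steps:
$Q{\left(-4 \right)} \left(-799\right) = \frac{7}{-4} \left(-799\right) = 7 \left(- \frac{1}{4}\right) \left(-799\right) = \left(- \frac{7}{4}\right) \left(-799\right) = \frac{5593}{4}$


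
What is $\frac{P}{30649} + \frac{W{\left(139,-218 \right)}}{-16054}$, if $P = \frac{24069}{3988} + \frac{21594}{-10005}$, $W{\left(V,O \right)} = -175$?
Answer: $\frac{1568766447109}{142263249369980} \approx 0.011027$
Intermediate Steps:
$P = \frac{51564491}{13299980}$ ($P = 24069 \cdot \frac{1}{3988} + 21594 \left(- \frac{1}{10005}\right) = \frac{24069}{3988} - \frac{7198}{3335} = \frac{51564491}{13299980} \approx 3.877$)
$\frac{P}{30649} + \frac{W{\left(139,-218 \right)}}{-16054} = \frac{51564491}{13299980 \cdot 30649} - \frac{175}{-16054} = \frac{51564491}{13299980} \cdot \frac{1}{30649} - - \frac{175}{16054} = \frac{51564491}{407631087020} + \frac{175}{16054} = \frac{1568766447109}{142263249369980}$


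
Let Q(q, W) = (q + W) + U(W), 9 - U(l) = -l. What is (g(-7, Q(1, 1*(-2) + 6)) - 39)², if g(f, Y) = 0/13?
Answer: 1521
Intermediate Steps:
U(l) = 9 + l (U(l) = 9 - (-1)*l = 9 + l)
Q(q, W) = 9 + q + 2*W (Q(q, W) = (q + W) + (9 + W) = (W + q) + (9 + W) = 9 + q + 2*W)
g(f, Y) = 0 (g(f, Y) = 0*(1/13) = 0)
(g(-7, Q(1, 1*(-2) + 6)) - 39)² = (0 - 39)² = (-39)² = 1521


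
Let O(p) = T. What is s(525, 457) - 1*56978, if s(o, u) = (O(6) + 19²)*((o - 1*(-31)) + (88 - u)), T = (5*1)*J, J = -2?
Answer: 8659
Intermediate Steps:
T = -10 (T = (5*1)*(-2) = 5*(-2) = -10)
O(p) = -10
s(o, u) = 41769 - 351*u + 351*o (s(o, u) = (-10 + 19²)*((o - 1*(-31)) + (88 - u)) = (-10 + 361)*((o + 31) + (88 - u)) = 351*((31 + o) + (88 - u)) = 351*(119 + o - u) = 41769 - 351*u + 351*o)
s(525, 457) - 1*56978 = (41769 - 351*457 + 351*525) - 1*56978 = (41769 - 160407 + 184275) - 56978 = 65637 - 56978 = 8659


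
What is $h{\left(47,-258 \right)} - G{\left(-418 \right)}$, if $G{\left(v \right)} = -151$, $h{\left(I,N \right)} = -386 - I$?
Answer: $-282$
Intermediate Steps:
$h{\left(47,-258 \right)} - G{\left(-418 \right)} = \left(-386 - 47\right) - -151 = \left(-386 - 47\right) + 151 = -433 + 151 = -282$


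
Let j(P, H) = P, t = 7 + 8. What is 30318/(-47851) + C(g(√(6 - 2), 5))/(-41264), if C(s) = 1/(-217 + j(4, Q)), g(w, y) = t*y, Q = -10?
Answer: -266471887925/420573540432 ≈ -0.63359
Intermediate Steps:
t = 15
g(w, y) = 15*y
C(s) = -1/213 (C(s) = 1/(-217 + 4) = 1/(-213) = -1/213)
30318/(-47851) + C(g(√(6 - 2), 5))/(-41264) = 30318/(-47851) - 1/213/(-41264) = 30318*(-1/47851) - 1/213*(-1/41264) = -30318/47851 + 1/8789232 = -266471887925/420573540432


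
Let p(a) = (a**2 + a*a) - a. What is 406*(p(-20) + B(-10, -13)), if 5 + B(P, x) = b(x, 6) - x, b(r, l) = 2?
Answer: 336980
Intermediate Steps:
p(a) = -a + 2*a**2 (p(a) = (a**2 + a**2) - a = 2*a**2 - a = -a + 2*a**2)
B(P, x) = -3 - x (B(P, x) = -5 + (2 - x) = -3 - x)
406*(p(-20) + B(-10, -13)) = 406*(-20*(-1 + 2*(-20)) + (-3 - 1*(-13))) = 406*(-20*(-1 - 40) + (-3 + 13)) = 406*(-20*(-41) + 10) = 406*(820 + 10) = 406*830 = 336980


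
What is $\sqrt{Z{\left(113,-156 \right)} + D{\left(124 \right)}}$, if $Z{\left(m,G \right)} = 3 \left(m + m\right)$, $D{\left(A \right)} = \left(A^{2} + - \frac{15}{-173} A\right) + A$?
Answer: $\frac{\sqrt{484513142}}{173} \approx 127.23$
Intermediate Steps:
$D{\left(A \right)} = A^{2} + \frac{188 A}{173}$ ($D{\left(A \right)} = \left(A^{2} + \left(-15\right) \left(- \frac{1}{173}\right) A\right) + A = \left(A^{2} + \frac{15 A}{173}\right) + A = A^{2} + \frac{188 A}{173}$)
$Z{\left(m,G \right)} = 6 m$ ($Z{\left(m,G \right)} = 3 \cdot 2 m = 6 m$)
$\sqrt{Z{\left(113,-156 \right)} + D{\left(124 \right)}} = \sqrt{6 \cdot 113 + \frac{1}{173} \cdot 124 \left(188 + 173 \cdot 124\right)} = \sqrt{678 + \frac{1}{173} \cdot 124 \left(188 + 21452\right)} = \sqrt{678 + \frac{1}{173} \cdot 124 \cdot 21640} = \sqrt{678 + \frac{2683360}{173}} = \sqrt{\frac{2800654}{173}} = \frac{\sqrt{484513142}}{173}$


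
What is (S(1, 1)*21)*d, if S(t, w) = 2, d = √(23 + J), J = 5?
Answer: 84*√7 ≈ 222.24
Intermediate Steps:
d = 2*√7 (d = √(23 + 5) = √28 = 2*√7 ≈ 5.2915)
(S(1, 1)*21)*d = (2*21)*(2*√7) = 42*(2*√7) = 84*√7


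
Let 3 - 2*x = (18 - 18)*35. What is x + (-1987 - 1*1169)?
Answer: -6309/2 ≈ -3154.5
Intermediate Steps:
x = 3/2 (x = 3/2 - (18 - 18)*35/2 = 3/2 - 0*35 = 3/2 - 1/2*0 = 3/2 + 0 = 3/2 ≈ 1.5000)
x + (-1987 - 1*1169) = 3/2 + (-1987 - 1*1169) = 3/2 + (-1987 - 1169) = 3/2 - 3156 = -6309/2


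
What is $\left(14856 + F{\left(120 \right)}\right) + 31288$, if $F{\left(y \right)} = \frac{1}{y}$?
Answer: $\frac{5537281}{120} \approx 46144.0$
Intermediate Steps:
$\left(14856 + F{\left(120 \right)}\right) + 31288 = \left(14856 + \frac{1}{120}\right) + 31288 = \frac{1782721}{120} + 31288 = \frac{5537281}{120}$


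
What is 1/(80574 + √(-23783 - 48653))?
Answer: 3099/249701612 - I*√18109/3246120956 ≈ 1.2411e-5 - 4.1456e-8*I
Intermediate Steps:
1/(80574 + √(-23783 - 48653)) = 1/(80574 + √(-72436)) = 1/(80574 + 2*I*√18109)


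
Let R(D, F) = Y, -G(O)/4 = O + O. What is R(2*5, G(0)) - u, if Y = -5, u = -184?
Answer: 179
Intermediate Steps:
G(O) = -8*O (G(O) = -4*(O + O) = -8*O)
R(D, F) = -5
R(2*5, G(0)) - u = -5 - 1*(-184) = -5 + 184 = 179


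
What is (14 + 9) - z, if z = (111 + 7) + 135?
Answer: -230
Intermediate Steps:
z = 253 (z = 118 + 135 = 253)
(14 + 9) - z = (14 + 9) - 1*253 = 23 - 253 = -230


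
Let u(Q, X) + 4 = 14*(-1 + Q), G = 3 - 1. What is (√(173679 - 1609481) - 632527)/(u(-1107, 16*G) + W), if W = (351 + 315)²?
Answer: -632527/428040 + I*√1435802/428040 ≈ -1.4777 + 0.0027994*I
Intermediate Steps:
W = 443556 (W = 666² = 443556)
G = 2
u(Q, X) = -18 + 14*Q (u(Q, X) = -4 + 14*(-1 + Q) = -4 + (-14 + 14*Q) = -18 + 14*Q)
(√(173679 - 1609481) - 632527)/(u(-1107, 16*G) + W) = (√(173679 - 1609481) - 632527)/((-18 + 14*(-1107)) + 443556) = (√(-1435802) - 632527)/((-18 - 15498) + 443556) = (I*√1435802 - 632527)/(-15516 + 443556) = (-632527 + I*√1435802)/428040 = (-632527 + I*√1435802)*(1/428040) = -632527/428040 + I*√1435802/428040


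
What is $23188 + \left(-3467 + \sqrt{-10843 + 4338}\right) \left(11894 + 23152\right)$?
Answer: $-121481294 + 35046 i \sqrt{6505} \approx -1.2148 \cdot 10^{8} + 2.8266 \cdot 10^{6} i$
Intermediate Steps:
$23188 + \left(-3467 + \sqrt{-10843 + 4338}\right) \left(11894 + 23152\right) = 23188 + \left(-3467 + \sqrt{-6505}\right) 35046 = 23188 + \left(-3467 + i \sqrt{6505}\right) 35046 = 23188 - \left(121504482 - 35046 i \sqrt{6505}\right) = -121481294 + 35046 i \sqrt{6505}$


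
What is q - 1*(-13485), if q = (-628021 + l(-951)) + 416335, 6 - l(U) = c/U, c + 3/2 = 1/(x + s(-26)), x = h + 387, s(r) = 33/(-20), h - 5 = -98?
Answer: -2204125423331/11120994 ≈ -1.9820e+5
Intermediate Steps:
h = -93 (h = 5 - 98 = -93)
s(r) = -33/20 (s(r) = 33*(-1/20) = -33/20)
x = 294 (x = -93 + 387 = 294)
c = -17501/11694 (c = -3/2 + 1/(294 - 33/20) = -3/2 + 1/(5847/20) = -3/2 + 20/5847 = -17501/11694 ≈ -1.4966)
l(U) = 6 + 17501/(11694*U) (l(U) = 6 - (-17501)/(11694*U) = 6 + 17501/(11694*U))
q = -2354092027421/11120994 (q = (-628021 + (6 + (17501/11694)/(-951))) + 416335 = (-628021 + (6 + (17501/11694)*(-1/951))) + 416335 = (-628021 + (6 - 17501/11120994)) + 416335 = (-628021 + 66708463/11120994) + 416335 = -6984151064411/11120994 + 416335 = -2354092027421/11120994 ≈ -2.1168e+5)
q - 1*(-13485) = -2354092027421/11120994 - 1*(-13485) = -2354092027421/11120994 + 13485 = -2204125423331/11120994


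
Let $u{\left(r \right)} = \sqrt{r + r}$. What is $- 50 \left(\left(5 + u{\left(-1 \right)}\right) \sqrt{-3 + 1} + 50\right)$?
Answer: $-2400 - 250 i \sqrt{2} \approx -2400.0 - 353.55 i$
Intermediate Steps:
$u{\left(r \right)} = \sqrt{2} \sqrt{r}$ ($u{\left(r \right)} = \sqrt{2 r} = \sqrt{2} \sqrt{r}$)
$- 50 \left(\left(5 + u{\left(-1 \right)}\right) \sqrt{-3 + 1} + 50\right) = - 50 \left(\left(5 + \sqrt{2} \sqrt{-1}\right) \sqrt{-3 + 1} + 50\right) = - 50 \left(\left(5 + \sqrt{2} i\right) \sqrt{-2} + 50\right) = - 50 \left(\left(5 + i \sqrt{2}\right) i \sqrt{2} + 50\right) = - 50 \left(i \sqrt{2} \left(5 + i \sqrt{2}\right) + 50\right) = - 50 \left(50 + i \sqrt{2} \left(5 + i \sqrt{2}\right)\right) = -2500 - 50 i \sqrt{2} \left(5 + i \sqrt{2}\right)$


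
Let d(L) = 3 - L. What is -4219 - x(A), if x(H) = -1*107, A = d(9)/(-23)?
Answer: -4112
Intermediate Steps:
A = 6/23 (A = (3 - 1*9)/(-23) = (3 - 9)*(-1/23) = -6*(-1/23) = 6/23 ≈ 0.26087)
x(H) = -107
-4219 - x(A) = -4219 - 1*(-107) = -4219 + 107 = -4112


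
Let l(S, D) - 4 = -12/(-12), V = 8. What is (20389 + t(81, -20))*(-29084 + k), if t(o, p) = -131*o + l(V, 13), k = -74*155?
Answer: -396739782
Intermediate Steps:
l(S, D) = 5 (l(S, D) = 4 - 12/(-12) = 4 - 12*(-1/12) = 4 + 1 = 5)
k = -11470
t(o, p) = 5 - 131*o (t(o, p) = -131*o + 5 = 5 - 131*o)
(20389 + t(81, -20))*(-29084 + k) = (20389 + (5 - 131*81))*(-29084 - 11470) = (20389 + (5 - 10611))*(-40554) = (20389 - 10606)*(-40554) = 9783*(-40554) = -396739782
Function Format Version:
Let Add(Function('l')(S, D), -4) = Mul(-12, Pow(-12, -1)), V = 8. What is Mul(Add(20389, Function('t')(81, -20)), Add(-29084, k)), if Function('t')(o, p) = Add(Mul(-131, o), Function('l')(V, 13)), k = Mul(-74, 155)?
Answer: -396739782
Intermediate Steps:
Function('l')(S, D) = 5 (Function('l')(S, D) = Add(4, Mul(-12, Pow(-12, -1))) = Add(4, Mul(-12, Rational(-1, 12))) = Add(4, 1) = 5)
k = -11470
Function('t')(o, p) = Add(5, Mul(-131, o)) (Function('t')(o, p) = Add(Mul(-131, o), 5) = Add(5, Mul(-131, o)))
Mul(Add(20389, Function('t')(81, -20)), Add(-29084, k)) = Mul(Add(20389, Add(5, Mul(-131, 81))), Add(-29084, -11470)) = Mul(Add(20389, Add(5, -10611)), -40554) = Mul(Add(20389, -10606), -40554) = Mul(9783, -40554) = -396739782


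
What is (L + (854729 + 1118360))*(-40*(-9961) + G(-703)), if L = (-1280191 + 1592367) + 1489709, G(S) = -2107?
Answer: 1496146770342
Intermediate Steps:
L = 1801885 (L = 312176 + 1489709 = 1801885)
(L + (854729 + 1118360))*(-40*(-9961) + G(-703)) = (1801885 + (854729 + 1118360))*(-40*(-9961) - 2107) = (1801885 + 1973089)*(398440 - 2107) = 3774974*396333 = 1496146770342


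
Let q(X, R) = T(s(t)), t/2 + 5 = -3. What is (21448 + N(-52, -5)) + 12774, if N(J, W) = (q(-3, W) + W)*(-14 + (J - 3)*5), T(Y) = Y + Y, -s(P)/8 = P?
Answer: -38317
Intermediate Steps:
t = -16 (t = -10 + 2*(-3) = -10 - 6 = -16)
s(P) = -8*P
T(Y) = 2*Y
q(X, R) = 256 (q(X, R) = 2*(-8*(-16)) = 2*128 = 256)
N(J, W) = (-29 + 5*J)*(256 + W) (N(J, W) = (256 + W)*(-14 + (J - 3)*5) = (256 + W)*(-14 + (-3 + J)*5) = (256 + W)*(-14 + (-15 + 5*J)) = (256 + W)*(-29 + 5*J) = (-29 + 5*J)*(256 + W))
(21448 + N(-52, -5)) + 12774 = (21448 + (-7424 - 29*(-5) + 1280*(-52) + 5*(-52)*(-5))) + 12774 = (21448 + (-7424 + 145 - 66560 + 1300)) + 12774 = (21448 - 72539) + 12774 = -51091 + 12774 = -38317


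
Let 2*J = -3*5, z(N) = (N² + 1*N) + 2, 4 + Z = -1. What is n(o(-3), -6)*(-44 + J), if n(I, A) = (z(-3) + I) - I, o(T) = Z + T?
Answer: -412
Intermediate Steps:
Z = -5 (Z = -4 - 1 = -5)
o(T) = -5 + T
z(N) = 2 + N + N² (z(N) = (N² + N) + 2 = (N + N²) + 2 = 2 + N + N²)
J = -15/2 (J = (-3*5)/2 = (½)*(-15) = -15/2 ≈ -7.5000)
n(I, A) = 8 (n(I, A) = ((2 - 3 + (-3)²) + I) - I = ((2 - 3 + 9) + I) - I = (8 + I) - I = 8)
n(o(-3), -6)*(-44 + J) = 8*(-44 - 15/2) = 8*(-103/2) = -412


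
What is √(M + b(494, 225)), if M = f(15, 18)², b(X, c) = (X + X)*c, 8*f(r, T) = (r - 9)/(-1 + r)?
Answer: 3*√77459201/56 ≈ 471.49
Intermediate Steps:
f(r, T) = (-9 + r)/(8*(-1 + r)) (f(r, T) = ((r - 9)/(-1 + r))/8 = ((-9 + r)/(-1 + r))/8 = (-9 + r)/(8*(-1 + r)))
b(X, c) = 2*X*c (b(X, c) = (2*X)*c = 2*X*c)
M = 9/3136 (M = ((-9 + 15)/(8*(-1 + 15)))² = ((⅛)*6/14)² = ((⅛)*(1/14)*6)² = (3/56)² = 9/3136 ≈ 0.0028699)
√(M + b(494, 225)) = √(9/3136 + 2*494*225) = √(9/3136 + 222300) = √(697132809/3136) = 3*√77459201/56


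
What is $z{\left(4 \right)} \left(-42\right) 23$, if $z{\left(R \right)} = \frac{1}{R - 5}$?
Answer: $966$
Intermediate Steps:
$z{\left(R \right)} = \frac{1}{-5 + R}$
$z{\left(4 \right)} \left(-42\right) 23 = \frac{1}{-5 + 4} \left(-42\right) 23 = \frac{1}{-1} \left(-42\right) 23 = \left(-1\right) \left(-42\right) 23 = 42 \cdot 23 = 966$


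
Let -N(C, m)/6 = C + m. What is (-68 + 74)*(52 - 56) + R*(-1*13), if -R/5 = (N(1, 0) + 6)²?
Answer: -24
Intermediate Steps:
N(C, m) = -6*C - 6*m (N(C, m) = -6*(C + m) = -6*C - 6*m)
R = 0 (R = -5*((-6*1 - 6*0) + 6)² = -5*((-6 + 0) + 6)² = -5*(-6 + 6)² = -5*0² = -5*0 = 0)
(-68 + 74)*(52 - 56) + R*(-1*13) = (-68 + 74)*(52 - 56) + 0*(-1*13) = 6*(-4) + 0*(-13) = -24 + 0 = -24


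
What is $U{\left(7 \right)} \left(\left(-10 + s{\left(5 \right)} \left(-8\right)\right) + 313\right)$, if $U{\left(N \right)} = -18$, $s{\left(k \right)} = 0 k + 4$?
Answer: $-4878$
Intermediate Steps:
$s{\left(k \right)} = 4$ ($s{\left(k \right)} = 0 + 4 = 4$)
$U{\left(7 \right)} \left(\left(-10 + s{\left(5 \right)} \left(-8\right)\right) + 313\right) = - 18 \left(\left(-10 + 4 \left(-8\right)\right) + 313\right) = - 18 \left(\left(-10 - 32\right) + 313\right) = - 18 \left(-42 + 313\right) = \left(-18\right) 271 = -4878$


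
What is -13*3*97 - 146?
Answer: -3929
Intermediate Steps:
-13*3*97 - 146 = -1*39*97 - 146 = -39*97 - 146 = -3783 - 146 = -3929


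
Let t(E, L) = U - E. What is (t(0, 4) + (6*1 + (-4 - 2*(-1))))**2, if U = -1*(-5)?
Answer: 81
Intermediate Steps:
U = 5
t(E, L) = 5 - E
(t(0, 4) + (6*1 + (-4 - 2*(-1))))**2 = ((5 - 1*0) + (6*1 + (-4 - 2*(-1))))**2 = ((5 + 0) + (6 + (-4 + 2)))**2 = (5 + (6 - 2))**2 = (5 + 4)**2 = 9**2 = 81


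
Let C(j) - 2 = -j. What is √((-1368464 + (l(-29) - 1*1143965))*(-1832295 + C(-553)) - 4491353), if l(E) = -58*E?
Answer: √4599031218427 ≈ 2.1445e+6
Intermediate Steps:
C(j) = 2 - j
√((-1368464 + (l(-29) - 1*1143965))*(-1832295 + C(-553)) - 4491353) = √((-1368464 + (-58*(-29) - 1*1143965))*(-1832295 + (2 - 1*(-553))) - 4491353) = √((-1368464 + (1682 - 1143965))*(-1832295 + (2 + 553)) - 4491353) = √((-1368464 - 1142283)*(-1832295 + 555) - 4491353) = √(-2510747*(-1831740) - 4491353) = √(4599035709780 - 4491353) = √4599031218427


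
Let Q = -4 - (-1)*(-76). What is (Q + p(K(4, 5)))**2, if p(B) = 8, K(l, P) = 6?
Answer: 5184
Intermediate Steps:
Q = -80 (Q = -4 - 1*76 = -4 - 76 = -80)
(Q + p(K(4, 5)))**2 = (-80 + 8)**2 = (-72)**2 = 5184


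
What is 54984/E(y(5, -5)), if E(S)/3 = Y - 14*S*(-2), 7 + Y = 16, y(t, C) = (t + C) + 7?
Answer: 18328/205 ≈ 89.405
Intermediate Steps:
y(t, C) = 7 + C + t (y(t, C) = (C + t) + 7 = 7 + C + t)
Y = 9 (Y = -7 + 16 = 9)
E(S) = 27 + 84*S (E(S) = 3*(9 - 14*S*(-2)) = 3*(9 - (-28)*S) = 3*(9 + 28*S) = 27 + 84*S)
54984/E(y(5, -5)) = 54984/(27 + 84*(7 - 5 + 5)) = 54984/(27 + 84*7) = 54984/(27 + 588) = 54984/615 = 54984*(1/615) = 18328/205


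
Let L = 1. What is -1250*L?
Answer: -1250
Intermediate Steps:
-1250*L = -1250*1 = -1250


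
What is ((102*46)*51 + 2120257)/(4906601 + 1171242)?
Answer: 2359549/6077843 ≈ 0.38822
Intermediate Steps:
((102*46)*51 + 2120257)/(4906601 + 1171242) = (4692*51 + 2120257)/6077843 = (239292 + 2120257)*(1/6077843) = 2359549*(1/6077843) = 2359549/6077843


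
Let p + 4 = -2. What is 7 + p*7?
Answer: -35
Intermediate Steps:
p = -6 (p = -4 - 2 = -6)
7 + p*7 = 7 - 6*7 = 7 - 42 = -35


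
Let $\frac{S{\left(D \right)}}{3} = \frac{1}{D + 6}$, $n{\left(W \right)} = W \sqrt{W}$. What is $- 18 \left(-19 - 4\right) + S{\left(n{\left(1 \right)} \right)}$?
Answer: $\frac{2901}{7} \approx 414.43$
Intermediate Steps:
$n{\left(W \right)} = W^{\frac{3}{2}}$
$S{\left(D \right)} = \frac{3}{6 + D}$ ($S{\left(D \right)} = \frac{3}{D + 6} = \frac{3}{6 + D}$)
$- 18 \left(-19 - 4\right) + S{\left(n{\left(1 \right)} \right)} = - 18 \left(-19 - 4\right) + \frac{3}{6 + 1^{\frac{3}{2}}} = - 18 \left(-19 - 4\right) + \frac{3}{6 + 1} = \left(-18\right) \left(-23\right) + \frac{3}{7} = 414 + 3 \cdot \frac{1}{7} = 414 + \frac{3}{7} = \frac{2901}{7}$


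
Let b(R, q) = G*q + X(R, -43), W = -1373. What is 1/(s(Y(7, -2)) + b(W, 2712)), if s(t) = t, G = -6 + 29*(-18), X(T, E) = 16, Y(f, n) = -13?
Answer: -1/1431933 ≈ -6.9836e-7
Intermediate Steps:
G = -528 (G = -6 - 522 = -528)
b(R, q) = 16 - 528*q (b(R, q) = -528*q + 16 = 16 - 528*q)
1/(s(Y(7, -2)) + b(W, 2712)) = 1/(-13 + (16 - 528*2712)) = 1/(-13 + (16 - 1431936)) = 1/(-13 - 1431920) = 1/(-1431933) = -1/1431933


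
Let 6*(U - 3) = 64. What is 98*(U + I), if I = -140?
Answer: -37142/3 ≈ -12381.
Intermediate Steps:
U = 41/3 (U = 3 + (⅙)*64 = 3 + 32/3 = 41/3 ≈ 13.667)
98*(U + I) = 98*(41/3 - 140) = 98*(-379/3) = -37142/3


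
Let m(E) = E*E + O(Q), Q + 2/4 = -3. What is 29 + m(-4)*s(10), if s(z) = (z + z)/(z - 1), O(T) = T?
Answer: 511/9 ≈ 56.778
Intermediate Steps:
Q = -7/2 (Q = -1/2 - 3 = -7/2 ≈ -3.5000)
s(z) = 2*z/(-1 + z) (s(z) = (2*z)/(-1 + z) = 2*z/(-1 + z))
m(E) = -7/2 + E**2 (m(E) = E*E - 7/2 = E**2 - 7/2 = -7/2 + E**2)
29 + m(-4)*s(10) = 29 + (-7/2 + (-4)**2)*(2*10/(-1 + 10)) = 29 + (-7/2 + 16)*(2*10/9) = 29 + 25*(2*10*(1/9))/2 = 29 + (25/2)*(20/9) = 29 + 250/9 = 511/9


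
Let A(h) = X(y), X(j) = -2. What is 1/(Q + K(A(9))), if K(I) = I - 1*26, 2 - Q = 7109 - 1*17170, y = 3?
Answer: 1/10035 ≈ 9.9651e-5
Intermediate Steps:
Q = 10063 (Q = 2 - (7109 - 1*17170) = 2 - (7109 - 17170) = 2 - 1*(-10061) = 2 + 10061 = 10063)
A(h) = -2
K(I) = -26 + I (K(I) = I - 26 = -26 + I)
1/(Q + K(A(9))) = 1/(10063 + (-26 - 2)) = 1/(10063 - 28) = 1/10035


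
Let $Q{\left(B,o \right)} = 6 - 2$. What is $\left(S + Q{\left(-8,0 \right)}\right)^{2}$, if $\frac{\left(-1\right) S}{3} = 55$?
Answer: $25921$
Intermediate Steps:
$S = -165$ ($S = \left(-3\right) 55 = -165$)
$Q{\left(B,o \right)} = 4$
$\left(S + Q{\left(-8,0 \right)}\right)^{2} = \left(-165 + 4\right)^{2} = \left(-161\right)^{2} = 25921$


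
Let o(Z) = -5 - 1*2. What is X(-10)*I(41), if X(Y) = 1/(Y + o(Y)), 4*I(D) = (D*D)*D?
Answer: -68921/68 ≈ -1013.5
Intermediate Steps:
I(D) = D**3/4 (I(D) = ((D*D)*D)/4 = (D**2*D)/4 = D**3/4)
o(Z) = -7 (o(Z) = -5 - 2 = -7)
X(Y) = 1/(-7 + Y) (X(Y) = 1/(Y - 7) = 1/(-7 + Y))
X(-10)*I(41) = ((1/4)*41**3)/(-7 - 10) = ((1/4)*68921)/(-17) = -1/17*68921/4 = -68921/68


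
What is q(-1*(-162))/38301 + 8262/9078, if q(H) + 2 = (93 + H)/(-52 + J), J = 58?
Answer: 2070657/2272526 ≈ 0.91117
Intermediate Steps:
q(H) = 27/2 + H/6 (q(H) = -2 + (93 + H)/(-52 + 58) = -2 + (93 + H)/6 = -2 + (93 + H)*(⅙) = -2 + (31/2 + H/6) = 27/2 + H/6)
q(-1*(-162))/38301 + 8262/9078 = (27/2 + (-1*(-162))/6)/38301 + 8262/9078 = (27/2 + (⅙)*162)*(1/38301) + 8262*(1/9078) = (27/2 + 27)*(1/38301) + 81/89 = (81/2)*(1/38301) + 81/89 = 27/25534 + 81/89 = 2070657/2272526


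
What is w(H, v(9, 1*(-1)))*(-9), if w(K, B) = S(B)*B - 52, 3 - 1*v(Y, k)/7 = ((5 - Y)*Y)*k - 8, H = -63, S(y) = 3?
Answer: 5193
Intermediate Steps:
v(Y, k) = 77 - 7*Y*k*(5 - Y) (v(Y, k) = 21 - 7*(((5 - Y)*Y)*k - 8) = 21 - 7*((Y*(5 - Y))*k - 8) = 21 - 7*(Y*k*(5 - Y) - 8) = 21 - 7*(-8 + Y*k*(5 - Y)) = 21 + (56 - 7*Y*k*(5 - Y)) = 77 - 7*Y*k*(5 - Y))
w(K, B) = -52 + 3*B (w(K, B) = 3*B - 52 = -52 + 3*B)
w(H, v(9, 1*(-1)))*(-9) = (-52 + 3*(77 - 35*9*1*(-1) + 7*(1*(-1))*9²))*(-9) = (-52 + 3*(77 - 35*9*(-1) + 7*(-1)*81))*(-9) = (-52 + 3*(77 + 315 - 567))*(-9) = (-52 + 3*(-175))*(-9) = (-52 - 525)*(-9) = -577*(-9) = 5193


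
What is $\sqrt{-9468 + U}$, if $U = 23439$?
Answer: $\sqrt{13971} \approx 118.2$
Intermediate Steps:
$\sqrt{-9468 + U} = \sqrt{-9468 + 23439} = \sqrt{13971}$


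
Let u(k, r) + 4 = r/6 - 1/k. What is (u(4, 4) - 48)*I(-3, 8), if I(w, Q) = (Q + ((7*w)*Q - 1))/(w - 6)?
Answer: -99659/108 ≈ -922.77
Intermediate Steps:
u(k, r) = -4 - 1/k + r/6 (u(k, r) = -4 + (r/6 - 1/k) = -4 + (-1/k + r/6) = -4 - 1/k + r/6)
I(w, Q) = (-1 + Q + 7*Q*w)/(-6 + w) (I(w, Q) = (Q + (7*Q*w - 1))/(-6 + w) = (Q + (-1 + 7*Q*w))/(-6 + w) = (-1 + Q + 7*Q*w)/(-6 + w))
(u(4, 4) - 48)*I(-3, 8) = ((-4 - 1/4 + (⅙)*4) - 48)*((-1 + 8 + 7*8*(-3))/(-6 - 3)) = ((-4 - 1*¼ + ⅔) - 48)*((-1 + 8 - 168)/(-9)) = ((-4 - ¼ + ⅔) - 48)*(-⅑*(-161)) = (-43/12 - 48)*(161/9) = -619/12*161/9 = -99659/108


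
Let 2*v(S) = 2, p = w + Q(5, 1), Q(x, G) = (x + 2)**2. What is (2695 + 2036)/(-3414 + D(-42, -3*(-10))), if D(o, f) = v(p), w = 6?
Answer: -4731/3413 ≈ -1.3862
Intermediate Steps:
Q(x, G) = (2 + x)**2
p = 55 (p = 6 + (2 + 5)**2 = 6 + 7**2 = 6 + 49 = 55)
v(S) = 1 (v(S) = (1/2)*2 = 1)
D(o, f) = 1
(2695 + 2036)/(-3414 + D(-42, -3*(-10))) = (2695 + 2036)/(-3414 + 1) = 4731/(-3413) = 4731*(-1/3413) = -4731/3413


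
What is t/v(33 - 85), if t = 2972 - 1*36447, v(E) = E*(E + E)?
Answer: -2575/416 ≈ -6.1899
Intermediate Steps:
v(E) = 2*E**2 (v(E) = E*(2*E) = 2*E**2)
t = -33475 (t = 2972 - 36447 = -33475)
t/v(33 - 85) = -33475*1/(2*(33 - 85)**2) = -33475/(2*(-52)**2) = -33475/(2*2704) = -33475/5408 = -33475*1/5408 = -2575/416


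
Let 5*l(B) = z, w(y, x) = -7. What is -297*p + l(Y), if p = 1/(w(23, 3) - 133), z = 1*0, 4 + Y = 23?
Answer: 297/140 ≈ 2.1214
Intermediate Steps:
Y = 19 (Y = -4 + 23 = 19)
z = 0
p = -1/140 (p = 1/(-7 - 133) = 1/(-140) = -1/140 ≈ -0.0071429)
l(B) = 0 (l(B) = (⅕)*0 = 0)
-297*p + l(Y) = -297*(-1/140) + 0 = 297/140 + 0 = 297/140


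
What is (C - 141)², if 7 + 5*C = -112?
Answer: 678976/25 ≈ 27159.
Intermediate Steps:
C = -119/5 (C = -7/5 + (⅕)*(-112) = -7/5 - 112/5 = -119/5 ≈ -23.800)
(C - 141)² = (-119/5 - 141)² = (-824/5)² = 678976/25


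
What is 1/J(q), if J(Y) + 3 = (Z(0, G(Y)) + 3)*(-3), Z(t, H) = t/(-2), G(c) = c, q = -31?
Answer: -1/12 ≈ -0.083333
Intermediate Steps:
Z(t, H) = -t/2
J(Y) = -12 (J(Y) = -3 + (-½*0 + 3)*(-3) = -3 + (0 + 3)*(-3) = -3 + 3*(-3) = -3 - 9 = -12)
1/J(q) = 1/(-12) = -1/12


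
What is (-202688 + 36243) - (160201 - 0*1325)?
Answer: -326646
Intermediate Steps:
(-202688 + 36243) - (160201 - 0*1325) = -166445 - (160201 - 1*0) = -166445 - (160201 + 0) = -166445 - 1*160201 = -166445 - 160201 = -326646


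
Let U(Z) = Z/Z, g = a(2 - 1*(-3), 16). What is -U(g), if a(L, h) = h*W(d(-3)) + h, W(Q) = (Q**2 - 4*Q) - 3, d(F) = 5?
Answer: -1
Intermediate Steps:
W(Q) = -3 + Q**2 - 4*Q
a(L, h) = 3*h (a(L, h) = h*(-3 + 5**2 - 4*5) + h = h*(-3 + 25 - 20) + h = h*2 + h = 2*h + h = 3*h)
g = 48 (g = 3*16 = 48)
U(Z) = 1
-U(g) = -1*1 = -1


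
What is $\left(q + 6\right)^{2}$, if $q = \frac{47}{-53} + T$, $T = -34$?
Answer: $\frac{2343961}{2809} \approx 834.45$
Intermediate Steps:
$q = - \frac{1849}{53}$ ($q = \frac{47}{-53} - 34 = 47 \left(- \frac{1}{53}\right) - 34 = - \frac{47}{53} - 34 = - \frac{1849}{53} \approx -34.887$)
$\left(q + 6\right)^{2} = \left(- \frac{1849}{53} + 6\right)^{2} = \left(- \frac{1531}{53}\right)^{2} = \frac{2343961}{2809}$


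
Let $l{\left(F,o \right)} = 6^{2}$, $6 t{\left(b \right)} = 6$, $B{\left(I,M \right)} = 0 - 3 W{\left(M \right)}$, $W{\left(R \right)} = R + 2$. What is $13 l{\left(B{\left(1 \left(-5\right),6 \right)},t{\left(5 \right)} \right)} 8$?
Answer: $3744$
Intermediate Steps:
$W{\left(R \right)} = 2 + R$
$B{\left(I,M \right)} = -6 - 3 M$ ($B{\left(I,M \right)} = 0 - 3 \left(2 + M\right) = 0 - \left(6 + 3 M\right) = -6 - 3 M$)
$t{\left(b \right)} = 1$ ($t{\left(b \right)} = \frac{1}{6} \cdot 6 = 1$)
$l{\left(F,o \right)} = 36$
$13 l{\left(B{\left(1 \left(-5\right),6 \right)},t{\left(5 \right)} \right)} 8 = 13 \cdot 36 \cdot 8 = 468 \cdot 8 = 3744$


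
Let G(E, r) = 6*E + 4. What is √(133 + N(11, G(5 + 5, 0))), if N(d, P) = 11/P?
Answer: 3*√947/8 ≈ 11.540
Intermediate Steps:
G(E, r) = 4 + 6*E
√(133 + N(11, G(5 + 5, 0))) = √(133 + 11/(4 + 6*(5 + 5))) = √(133 + 11/(4 + 6*10)) = √(133 + 11/(4 + 60)) = √(133 + 11/64) = √(8523/64) = 3*√947/8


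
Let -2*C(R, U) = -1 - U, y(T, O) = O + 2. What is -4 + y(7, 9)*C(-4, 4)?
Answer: 47/2 ≈ 23.500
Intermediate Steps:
y(T, O) = 2 + O
C(R, U) = ½ + U/2 (C(R, U) = -(-1 - U)/2 = ½ + U/2)
-4 + y(7, 9)*C(-4, 4) = -4 + (2 + 9)*(½ + (½)*4) = -4 + 11*(½ + 2) = -4 + 11*(5/2) = -4 + 55/2 = 47/2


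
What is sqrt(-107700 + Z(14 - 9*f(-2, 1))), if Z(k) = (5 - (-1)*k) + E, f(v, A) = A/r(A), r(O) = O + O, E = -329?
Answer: I*sqrt(432058)/2 ≈ 328.66*I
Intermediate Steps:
r(O) = 2*O
f(v, A) = 1/2 (f(v, A) = A/((2*A)) = A*(1/(2*A)) = 1/2)
Z(k) = -324 + k (Z(k) = (5 - (-1)*k) - 329 = (5 + k) - 329 = -324 + k)
sqrt(-107700 + Z(14 - 9*f(-2, 1))) = sqrt(-107700 + (-324 + (14 - 9*1/2))) = sqrt(-107700 + (-324 + (14 - 9/2))) = sqrt(-107700 + (-324 + 19/2)) = sqrt(-107700 - 629/2) = sqrt(-216029/2) = I*sqrt(432058)/2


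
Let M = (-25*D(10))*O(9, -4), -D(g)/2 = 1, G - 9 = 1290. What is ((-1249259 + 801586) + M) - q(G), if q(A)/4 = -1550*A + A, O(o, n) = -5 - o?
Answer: 7600231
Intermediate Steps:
G = 1299 (G = 9 + 1290 = 1299)
D(g) = -2 (D(g) = -2*1 = -2)
M = -700 (M = (-25*(-2))*(-5 - 1*9) = 50*(-5 - 9) = 50*(-14) = -700)
q(A) = -6196*A (q(A) = 4*(-1550*A + A) = 4*(-1549*A) = -6196*A)
((-1249259 + 801586) + M) - q(G) = ((-1249259 + 801586) - 700) - (-6196)*1299 = (-447673 - 700) - 1*(-8048604) = -448373 + 8048604 = 7600231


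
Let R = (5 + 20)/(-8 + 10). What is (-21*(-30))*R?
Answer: 7875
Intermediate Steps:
R = 25/2 ≈ 12.500
(-21*(-30))*R = -21*(-30)*(25/2) = 630*(25/2) = 7875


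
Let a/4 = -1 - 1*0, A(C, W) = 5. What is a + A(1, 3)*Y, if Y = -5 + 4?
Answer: -9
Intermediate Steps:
Y = -1
a = -4 (a = 4*(-1 - 1*0) = 4*(-1 + 0) = 4*(-1) = -4)
a + A(1, 3)*Y = -4 + 5*(-1) = -4 - 5 = -9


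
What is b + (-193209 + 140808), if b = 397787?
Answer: 345386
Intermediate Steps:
b + (-193209 + 140808) = 397787 + (-193209 + 140808) = 397787 - 52401 = 345386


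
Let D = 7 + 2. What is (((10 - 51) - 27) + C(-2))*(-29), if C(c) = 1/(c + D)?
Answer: 13775/7 ≈ 1967.9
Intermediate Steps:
D = 9
C(c) = 1/(9 + c) (C(c) = 1/(c + 9) = 1/(9 + c))
(((10 - 51) - 27) + C(-2))*(-29) = (((10 - 51) - 27) + 1/(9 - 2))*(-29) = ((-41 - 27) + 1/7)*(-29) = (-68 + ⅐)*(-29) = -475/7*(-29) = 13775/7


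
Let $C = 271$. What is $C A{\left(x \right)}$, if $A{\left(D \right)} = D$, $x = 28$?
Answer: $7588$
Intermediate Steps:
$C A{\left(x \right)} = 271 \cdot 28 = 7588$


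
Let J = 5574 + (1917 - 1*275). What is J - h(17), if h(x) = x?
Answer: 7199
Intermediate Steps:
J = 7216 (J = 5574 + (1917 - 275) = 5574 + 1642 = 7216)
J - h(17) = 7216 - 1*17 = 7216 - 17 = 7199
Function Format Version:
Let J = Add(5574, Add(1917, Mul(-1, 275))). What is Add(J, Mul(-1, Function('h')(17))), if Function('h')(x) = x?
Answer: 7199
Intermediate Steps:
J = 7216 (J = Add(5574, Add(1917, -275)) = Add(5574, 1642) = 7216)
Add(J, Mul(-1, Function('h')(17))) = Add(7216, Mul(-1, 17)) = Add(7216, -17) = 7199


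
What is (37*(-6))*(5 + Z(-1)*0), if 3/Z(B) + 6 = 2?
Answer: -1110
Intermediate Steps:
Z(B) = -¾ (Z(B) = 3/(-6 + 2) = 3/(-4) = 3*(-¼) = -¾)
(37*(-6))*(5 + Z(-1)*0) = (37*(-6))*(5 - ¾*0) = -222*(5 + 0) = -222*5 = -1110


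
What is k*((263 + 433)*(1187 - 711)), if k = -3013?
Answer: -998194848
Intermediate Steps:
k*((263 + 433)*(1187 - 711)) = -3013*(263 + 433)*(1187 - 711) = -2097048*476 = -3013*331296 = -998194848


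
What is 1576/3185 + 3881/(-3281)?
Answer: -7190129/10449985 ≈ -0.68805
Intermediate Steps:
1576/3185 + 3881/(-3281) = 1576*(1/3185) + 3881*(-1/3281) = 1576/3185 - 3881/3281 = -7190129/10449985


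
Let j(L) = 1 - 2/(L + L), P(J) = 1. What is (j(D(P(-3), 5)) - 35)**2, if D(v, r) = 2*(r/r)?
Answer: 4761/4 ≈ 1190.3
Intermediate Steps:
D(v, r) = 2 (D(v, r) = 2*1 = 2)
j(L) = 1 - 1/L (j(L) = 1 - 2/(2*L) = 1 + (1/(2*L))*(-2) = 1 - 1/L)
(j(D(P(-3), 5)) - 35)**2 = ((-1 + 2)/2 - 35)**2 = ((1/2)*1 - 35)**2 = (1/2 - 35)**2 = (-69/2)**2 = 4761/4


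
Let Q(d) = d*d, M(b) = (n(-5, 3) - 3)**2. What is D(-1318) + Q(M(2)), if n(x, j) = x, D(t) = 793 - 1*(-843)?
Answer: 5732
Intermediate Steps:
D(t) = 1636 (D(t) = 793 + 843 = 1636)
M(b) = 64 (M(b) = (-5 - 3)**2 = (-8)**2 = 64)
Q(d) = d**2
D(-1318) + Q(M(2)) = 1636 + 64**2 = 1636 + 4096 = 5732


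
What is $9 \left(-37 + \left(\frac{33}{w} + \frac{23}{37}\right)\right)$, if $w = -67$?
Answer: $- \frac{822627}{2479} \approx -331.84$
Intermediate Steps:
$9 \left(-37 + \left(\frac{33}{w} + \frac{23}{37}\right)\right) = 9 \left(-37 + \left(\frac{33}{-67} + \frac{23}{37}\right)\right) = 9 \left(-37 + \left(33 \left(- \frac{1}{67}\right) + 23 \cdot \frac{1}{37}\right)\right) = 9 \left(-37 + \left(- \frac{33}{67} + \frac{23}{37}\right)\right) = 9 \left(-37 + \frac{320}{2479}\right) = 9 \left(- \frac{91403}{2479}\right) = - \frac{822627}{2479}$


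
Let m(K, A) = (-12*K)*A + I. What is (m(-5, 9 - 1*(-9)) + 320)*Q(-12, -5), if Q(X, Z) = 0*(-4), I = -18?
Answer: 0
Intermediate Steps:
Q(X, Z) = 0
m(K, A) = -18 - 12*A*K (m(K, A) = (-12*K)*A - 18 = -12*A*K - 18 = -18 - 12*A*K)
(m(-5, 9 - 1*(-9)) + 320)*Q(-12, -5) = ((-18 - 12*(9 - 1*(-9))*(-5)) + 320)*0 = ((-18 - 12*(9 + 9)*(-5)) + 320)*0 = ((-18 - 12*18*(-5)) + 320)*0 = ((-18 + 1080) + 320)*0 = (1062 + 320)*0 = 1382*0 = 0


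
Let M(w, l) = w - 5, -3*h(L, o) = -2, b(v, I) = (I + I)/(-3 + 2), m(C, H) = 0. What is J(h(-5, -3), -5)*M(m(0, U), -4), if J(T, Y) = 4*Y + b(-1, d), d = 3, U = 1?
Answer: 130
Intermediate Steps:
b(v, I) = -2*I (b(v, I) = (2*I)/(-1) = (2*I)*(-1) = -2*I)
h(L, o) = ⅔ (h(L, o) = -⅓*(-2) = ⅔)
J(T, Y) = -6 + 4*Y (J(T, Y) = 4*Y - 2*3 = 4*Y - 6 = -6 + 4*Y)
M(w, l) = -5 + w
J(h(-5, -3), -5)*M(m(0, U), -4) = (-6 + 4*(-5))*(-5 + 0) = (-6 - 20)*(-5) = -26*(-5) = 130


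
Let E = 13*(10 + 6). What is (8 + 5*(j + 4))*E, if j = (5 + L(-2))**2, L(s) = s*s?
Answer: 90064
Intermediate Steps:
L(s) = s**2
j = 81 (j = (5 + (-2)**2)**2 = (5 + 4)**2 = 9**2 = 81)
E = 208 (E = 13*16 = 208)
(8 + 5*(j + 4))*E = (8 + 5*(81 + 4))*208 = (8 + 5*85)*208 = (8 + 425)*208 = 433*208 = 90064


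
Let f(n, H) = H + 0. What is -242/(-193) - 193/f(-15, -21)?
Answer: 42331/4053 ≈ 10.444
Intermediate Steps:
f(n, H) = H
-242/(-193) - 193/f(-15, -21) = -242/(-193) - 193/(-21) = -242*(-1/193) - 193*(-1/21) = 242/193 + 193/21 = 42331/4053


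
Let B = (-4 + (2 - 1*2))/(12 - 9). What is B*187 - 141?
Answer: -1171/3 ≈ -390.33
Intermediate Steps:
B = -4/3 (B = (-4 + (2 - 2))/3 = (-4 + 0)/3 = (⅓)*(-4) = -4/3 ≈ -1.3333)
B*187 - 141 = -4/3*187 - 141 = -748/3 - 141 = -1171/3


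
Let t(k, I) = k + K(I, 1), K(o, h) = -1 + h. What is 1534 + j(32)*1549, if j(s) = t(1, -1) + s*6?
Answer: 300491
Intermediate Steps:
t(k, I) = k (t(k, I) = k + (-1 + 1) = k + 0 = k)
j(s) = 1 + 6*s (j(s) = 1 + s*6 = 1 + 6*s)
1534 + j(32)*1549 = 1534 + (1 + 6*32)*1549 = 1534 + (1 + 192)*1549 = 1534 + 193*1549 = 1534 + 298957 = 300491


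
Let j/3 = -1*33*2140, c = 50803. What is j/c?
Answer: -211860/50803 ≈ -4.1702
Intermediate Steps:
j = -211860 (j = 3*(-1*33*2140) = 3*(-33*2140) = 3*(-70620) = -211860)
j/c = -211860/50803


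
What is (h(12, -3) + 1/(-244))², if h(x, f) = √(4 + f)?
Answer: 59049/59536 ≈ 0.99182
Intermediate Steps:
(h(12, -3) + 1/(-244))² = (√(4 - 3) + 1/(-244))² = (√1 - 1/244)² = (1 - 1/244)² = (243/244)² = 59049/59536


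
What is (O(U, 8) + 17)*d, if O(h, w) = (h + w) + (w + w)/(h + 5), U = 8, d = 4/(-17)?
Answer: -1780/221 ≈ -8.0543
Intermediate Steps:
d = -4/17 (d = 4*(-1/17) = -4/17 ≈ -0.23529)
O(h, w) = h + w + 2*w/(5 + h) (O(h, w) = (h + w) + (2*w)/(5 + h) = (h + w) + 2*w/(5 + h) = h + w + 2*w/(5 + h))
(O(U, 8) + 17)*d = ((8² + 5*8 + 7*8 + 8*8)/(5 + 8) + 17)*(-4/17) = ((64 + 40 + 56 + 64)/13 + 17)*(-4/17) = ((1/13)*224 + 17)*(-4/17) = (224/13 + 17)*(-4/17) = (445/13)*(-4/17) = -1780/221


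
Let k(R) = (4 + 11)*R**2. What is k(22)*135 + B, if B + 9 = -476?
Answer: 979615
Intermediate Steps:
B = -485 (B = -9 - 476 = -485)
k(R) = 15*R**2
k(22)*135 + B = (15*22**2)*135 - 485 = (15*484)*135 - 485 = 7260*135 - 485 = 980100 - 485 = 979615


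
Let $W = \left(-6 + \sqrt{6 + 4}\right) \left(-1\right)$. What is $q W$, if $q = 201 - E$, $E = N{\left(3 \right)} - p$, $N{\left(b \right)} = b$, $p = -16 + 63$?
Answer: $1470 - 245 \sqrt{10} \approx 695.24$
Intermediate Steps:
$p = 47$
$E = -44$ ($E = 3 - 47 = -44$)
$W = 6 - \sqrt{10}$ ($W = \left(-6 + \sqrt{10}\right) \left(-1\right) = 6 - \sqrt{10} \approx 2.8377$)
$q = 245$ ($q = 201 - -44 = 201 + 44 = 245$)
$q W = 245 \left(6 - \sqrt{10}\right) = 1470 - 245 \sqrt{10}$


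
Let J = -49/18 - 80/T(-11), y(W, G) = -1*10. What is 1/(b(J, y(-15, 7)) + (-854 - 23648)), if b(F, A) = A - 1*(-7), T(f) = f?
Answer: -1/24505 ≈ -4.0808e-5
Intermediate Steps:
y(W, G) = -10
J = 901/198 (J = -49/18 - 80/(-11) = -49*1/18 - 80*(-1/11) = -49/18 + 80/11 = 901/198 ≈ 4.5505)
b(F, A) = 7 + A (b(F, A) = A + 7 = 7 + A)
1/(b(J, y(-15, 7)) + (-854 - 23648)) = 1/((7 - 10) + (-854 - 23648)) = 1/(-3 - 24502) = 1/(-24505) = -1/24505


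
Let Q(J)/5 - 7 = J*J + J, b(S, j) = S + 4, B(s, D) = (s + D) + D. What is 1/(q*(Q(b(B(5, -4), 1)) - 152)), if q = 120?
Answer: -1/12840 ≈ -7.7882e-5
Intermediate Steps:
B(s, D) = s + 2*D (B(s, D) = (D + s) + D = s + 2*D)
b(S, j) = 4 + S
Q(J) = 35 + 5*J + 5*J² (Q(J) = 35 + 5*(J*J + J) = 35 + 5*(J² + J) = 35 + 5*(J + J²) = 35 + (5*J + 5*J²) = 35 + 5*J + 5*J²)
1/(q*(Q(b(B(5, -4), 1)) - 152)) = 1/(120*((35 + 5*(4 + (5 + 2*(-4))) + 5*(4 + (5 + 2*(-4)))²) - 152)) = 1/(120*((35 + 5*(4 + (5 - 8)) + 5*(4 + (5 - 8))²) - 152)) = 1/(120*((35 + 5*(4 - 3) + 5*(4 - 3)²) - 152)) = 1/(120*((35 + 5*1 + 5*1²) - 152)) = 1/(120*((35 + 5 + 5*1) - 152)) = 1/(120*((35 + 5 + 5) - 152)) = 1/(120*(45 - 152)) = 1/(120*(-107)) = 1/(-12840) = -1/12840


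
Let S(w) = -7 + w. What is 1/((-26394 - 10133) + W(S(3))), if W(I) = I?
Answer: -1/36531 ≈ -2.7374e-5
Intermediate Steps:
1/((-26394 - 10133) + W(S(3))) = 1/((-26394 - 10133) + (-7 + 3)) = 1/(-36527 - 4) = 1/(-36531) = -1/36531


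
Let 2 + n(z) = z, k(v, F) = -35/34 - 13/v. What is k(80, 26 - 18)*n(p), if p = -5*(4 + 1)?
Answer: 43767/1360 ≈ 32.182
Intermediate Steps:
k(v, F) = -35/34 - 13/v (k(v, F) = -35*1/34 - 13/v = -35/34 - 13/v)
p = -25 (p = -5*5 = -25)
n(z) = -2 + z
k(80, 26 - 18)*n(p) = (-35/34 - 13/80)*(-2 - 25) = (-35/34 - 13*1/80)*(-27) = (-35/34 - 13/80)*(-27) = -1621/1360*(-27) = 43767/1360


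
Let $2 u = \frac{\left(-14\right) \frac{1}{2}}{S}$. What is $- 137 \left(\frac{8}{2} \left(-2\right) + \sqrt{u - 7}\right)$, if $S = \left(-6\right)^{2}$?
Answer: $1096 - \frac{137 i \sqrt{1022}}{12} \approx 1096.0 - 364.98 i$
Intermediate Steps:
$S = 36$
$u = - \frac{7}{72}$ ($u = \frac{- \frac{14}{2} \cdot \frac{1}{36}}{2} = \frac{\left(-14\right) \frac{1}{2} \cdot \frac{1}{36}}{2} = \frac{\left(-7\right) \frac{1}{36}}{2} = \frac{1}{2} \left(- \frac{7}{36}\right) = - \frac{7}{72} \approx -0.097222$)
$- 137 \left(\frac{8}{2} \left(-2\right) + \sqrt{u - 7}\right) = - 137 \left(\frac{8}{2} \left(-2\right) + \sqrt{- \frac{7}{72} - 7}\right) = - 137 \left(8 \cdot \frac{1}{2} \left(-2\right) + \sqrt{- \frac{511}{72}}\right) = - 137 \left(4 \left(-2\right) + \frac{i \sqrt{1022}}{12}\right) = - 137 \left(-8 + \frac{i \sqrt{1022}}{12}\right) = 1096 - \frac{137 i \sqrt{1022}}{12}$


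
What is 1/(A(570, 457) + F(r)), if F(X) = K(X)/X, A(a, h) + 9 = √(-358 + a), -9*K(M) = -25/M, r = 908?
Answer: 495530921334384/7212733894176431 + 110118023741952*√53/7212733894176431 ≈ 0.17985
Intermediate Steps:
K(M) = 25/(9*M) (K(M) = -(-25)/(9*M) = 25/(9*M))
A(a, h) = -9 + √(-358 + a)
F(X) = 25/(9*X²) (F(X) = (25/(9*X))/X = 25/(9*X²))
1/(A(570, 457) + F(r)) = 1/((-9 + √(-358 + 570)) + (25/9)/908²) = 1/((-9 + √212) + (25/9)*(1/824464)) = 1/((-9 + 2*√53) + 25/7420176) = 1/(-66781559/7420176 + 2*√53)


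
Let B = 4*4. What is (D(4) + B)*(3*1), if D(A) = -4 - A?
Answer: 24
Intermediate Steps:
B = 16
(D(4) + B)*(3*1) = ((-4 - 1*4) + 16)*(3*1) = ((-4 - 4) + 16)*3 = (-8 + 16)*3 = 8*3 = 24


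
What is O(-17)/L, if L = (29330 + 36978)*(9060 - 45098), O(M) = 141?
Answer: -141/2389607704 ≈ -5.9006e-8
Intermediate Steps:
L = -2389607704 (L = 66308*(-36038) = -2389607704)
O(-17)/L = 141/(-2389607704) = 141*(-1/2389607704) = -141/2389607704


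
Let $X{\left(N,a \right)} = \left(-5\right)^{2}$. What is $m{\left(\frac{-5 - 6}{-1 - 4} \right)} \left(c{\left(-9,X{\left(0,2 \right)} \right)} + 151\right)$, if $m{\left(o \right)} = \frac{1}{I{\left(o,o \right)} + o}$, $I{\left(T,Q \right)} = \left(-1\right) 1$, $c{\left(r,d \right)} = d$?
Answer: $\frac{440}{3} \approx 146.67$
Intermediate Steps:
$X{\left(N,a \right)} = 25$
$I{\left(T,Q \right)} = -1$
$m{\left(o \right)} = \frac{1}{-1 + o}$
$m{\left(\frac{-5 - 6}{-1 - 4} \right)} \left(c{\left(-9,X{\left(0,2 \right)} \right)} + 151\right) = \frac{25 + 151}{-1 + \frac{-5 - 6}{-1 - 4}} = \frac{1}{-1 - \frac{11}{-5}} \cdot 176 = \frac{1}{-1 - - \frac{11}{5}} \cdot 176 = \frac{1}{-1 + \frac{11}{5}} \cdot 176 = \frac{1}{\frac{6}{5}} \cdot 176 = \frac{5}{6} \cdot 176 = \frac{440}{3}$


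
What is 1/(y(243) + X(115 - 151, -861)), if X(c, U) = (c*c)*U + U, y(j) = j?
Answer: -1/1116474 ≈ -8.9568e-7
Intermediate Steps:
X(c, U) = U + U*c² (X(c, U) = c²*U + U = U*c² + U = U + U*c²)
1/(y(243) + X(115 - 151, -861)) = 1/(243 - 861*(1 + (115 - 151)²)) = 1/(243 - 861*(1 + (-36)²)) = 1/(243 - 861*(1 + 1296)) = 1/(243 - 861*1297) = 1/(243 - 1116717) = 1/(-1116474) = -1/1116474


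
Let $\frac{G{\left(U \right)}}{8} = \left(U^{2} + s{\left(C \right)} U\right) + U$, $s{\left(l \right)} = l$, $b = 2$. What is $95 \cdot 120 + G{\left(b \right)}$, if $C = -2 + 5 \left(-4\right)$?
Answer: $11096$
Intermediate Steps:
$C = -22$ ($C = -2 - 20 = -22$)
$G{\left(U \right)} = - 168 U + 8 U^{2}$ ($G{\left(U \right)} = 8 \left(\left(U^{2} - 22 U\right) + U\right) = 8 \left(U^{2} - 21 U\right) = - 168 U + 8 U^{2}$)
$95 \cdot 120 + G{\left(b \right)} = 95 \cdot 120 + 8 \cdot 2 \left(-21 + 2\right) = 11400 + 8 \cdot 2 \left(-19\right) = 11400 - 304 = 11096$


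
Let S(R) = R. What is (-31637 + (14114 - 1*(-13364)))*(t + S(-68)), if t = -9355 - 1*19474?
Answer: 120182623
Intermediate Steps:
t = -28829 (t = -9355 - 19474 = -28829)
(-31637 + (14114 - 1*(-13364)))*(t + S(-68)) = (-31637 + (14114 - 1*(-13364)))*(-28829 - 68) = (-31637 + (14114 + 13364))*(-28897) = (-31637 + 27478)*(-28897) = -4159*(-28897) = 120182623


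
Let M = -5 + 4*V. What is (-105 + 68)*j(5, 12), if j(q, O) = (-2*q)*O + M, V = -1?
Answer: 4773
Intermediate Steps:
M = -9 (M = -5 + 4*(-1) = -5 - 4 = -9)
j(q, O) = -9 - 2*O*q (j(q, O) = (-2*q)*O - 9 = -2*O*q - 9 = -9 - 2*O*q)
(-105 + 68)*j(5, 12) = (-105 + 68)*(-9 - 2*12*5) = -37*(-9 - 120) = -37*(-129) = 4773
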